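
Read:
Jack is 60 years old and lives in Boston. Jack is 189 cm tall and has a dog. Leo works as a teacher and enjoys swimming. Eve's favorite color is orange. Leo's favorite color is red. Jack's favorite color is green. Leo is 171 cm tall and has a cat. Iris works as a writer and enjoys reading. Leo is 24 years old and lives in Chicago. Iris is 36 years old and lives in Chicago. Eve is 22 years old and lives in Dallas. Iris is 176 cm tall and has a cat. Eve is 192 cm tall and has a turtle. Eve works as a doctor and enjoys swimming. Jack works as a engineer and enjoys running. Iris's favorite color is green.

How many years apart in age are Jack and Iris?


60 vs 36, diff = 24

24


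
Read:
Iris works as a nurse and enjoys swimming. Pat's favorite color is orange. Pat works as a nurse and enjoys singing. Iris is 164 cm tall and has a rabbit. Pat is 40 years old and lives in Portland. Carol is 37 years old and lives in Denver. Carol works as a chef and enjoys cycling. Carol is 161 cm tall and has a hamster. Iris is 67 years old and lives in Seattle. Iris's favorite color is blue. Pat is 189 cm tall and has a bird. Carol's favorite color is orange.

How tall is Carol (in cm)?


Carol is 161 cm tall

161


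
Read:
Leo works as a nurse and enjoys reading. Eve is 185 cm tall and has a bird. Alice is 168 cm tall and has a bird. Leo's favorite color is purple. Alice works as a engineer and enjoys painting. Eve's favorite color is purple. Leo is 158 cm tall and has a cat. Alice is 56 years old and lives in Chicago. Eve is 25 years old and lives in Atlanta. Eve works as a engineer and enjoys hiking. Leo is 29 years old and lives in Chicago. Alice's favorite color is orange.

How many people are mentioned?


People: Alice, Eve, Leo. Count = 3

3


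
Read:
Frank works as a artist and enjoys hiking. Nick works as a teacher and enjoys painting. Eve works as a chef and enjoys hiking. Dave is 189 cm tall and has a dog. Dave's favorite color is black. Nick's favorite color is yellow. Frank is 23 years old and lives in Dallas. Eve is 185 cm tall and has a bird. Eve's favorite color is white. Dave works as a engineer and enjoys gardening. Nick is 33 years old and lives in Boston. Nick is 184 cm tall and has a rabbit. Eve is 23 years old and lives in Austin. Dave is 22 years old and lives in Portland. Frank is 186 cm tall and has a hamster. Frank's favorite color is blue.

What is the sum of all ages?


33+23+23+22 = 101

101


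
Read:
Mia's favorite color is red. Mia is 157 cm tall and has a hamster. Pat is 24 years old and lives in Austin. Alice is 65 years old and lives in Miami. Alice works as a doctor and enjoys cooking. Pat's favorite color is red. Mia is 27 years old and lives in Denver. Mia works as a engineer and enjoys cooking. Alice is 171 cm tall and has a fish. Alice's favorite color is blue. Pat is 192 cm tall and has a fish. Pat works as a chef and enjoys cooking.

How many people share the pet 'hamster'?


Count: 1

1


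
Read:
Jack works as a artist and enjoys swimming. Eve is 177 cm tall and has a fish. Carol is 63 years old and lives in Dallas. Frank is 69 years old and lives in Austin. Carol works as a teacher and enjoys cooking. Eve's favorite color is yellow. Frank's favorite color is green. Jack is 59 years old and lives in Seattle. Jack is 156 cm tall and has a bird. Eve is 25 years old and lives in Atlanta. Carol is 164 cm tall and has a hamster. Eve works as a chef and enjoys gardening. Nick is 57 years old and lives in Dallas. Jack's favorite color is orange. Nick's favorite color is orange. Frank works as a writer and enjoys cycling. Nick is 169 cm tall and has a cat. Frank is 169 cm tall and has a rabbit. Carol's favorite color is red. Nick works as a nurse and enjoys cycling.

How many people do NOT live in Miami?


Not in Miami: 5

5


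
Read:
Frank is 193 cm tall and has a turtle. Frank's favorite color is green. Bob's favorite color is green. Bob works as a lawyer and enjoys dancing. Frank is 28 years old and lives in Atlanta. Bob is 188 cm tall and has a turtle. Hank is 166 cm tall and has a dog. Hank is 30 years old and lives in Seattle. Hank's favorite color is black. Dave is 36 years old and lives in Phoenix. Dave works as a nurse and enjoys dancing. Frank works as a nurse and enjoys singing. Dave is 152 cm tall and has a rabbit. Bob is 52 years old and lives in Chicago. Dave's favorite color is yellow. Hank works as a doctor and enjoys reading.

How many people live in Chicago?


Count in Chicago: 1

1


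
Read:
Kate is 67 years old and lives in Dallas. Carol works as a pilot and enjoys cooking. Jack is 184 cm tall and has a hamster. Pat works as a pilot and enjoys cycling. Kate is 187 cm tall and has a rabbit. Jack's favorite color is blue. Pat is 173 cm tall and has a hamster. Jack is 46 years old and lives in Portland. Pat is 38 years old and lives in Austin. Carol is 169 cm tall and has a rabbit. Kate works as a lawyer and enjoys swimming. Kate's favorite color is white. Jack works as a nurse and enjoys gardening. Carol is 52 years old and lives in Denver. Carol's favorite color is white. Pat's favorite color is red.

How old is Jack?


Jack is 46 years old

46


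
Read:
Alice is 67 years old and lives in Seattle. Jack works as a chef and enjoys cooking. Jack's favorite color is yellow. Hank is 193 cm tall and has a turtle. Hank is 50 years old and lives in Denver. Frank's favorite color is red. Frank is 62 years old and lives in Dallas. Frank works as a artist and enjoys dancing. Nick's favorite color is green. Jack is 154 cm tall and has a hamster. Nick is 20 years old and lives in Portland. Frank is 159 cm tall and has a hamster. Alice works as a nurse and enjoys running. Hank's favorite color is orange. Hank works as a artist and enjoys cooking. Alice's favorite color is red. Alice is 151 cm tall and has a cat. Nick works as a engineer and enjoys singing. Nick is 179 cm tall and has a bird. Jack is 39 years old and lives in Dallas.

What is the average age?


Sum=238, n=5, avg=47.6

47.6


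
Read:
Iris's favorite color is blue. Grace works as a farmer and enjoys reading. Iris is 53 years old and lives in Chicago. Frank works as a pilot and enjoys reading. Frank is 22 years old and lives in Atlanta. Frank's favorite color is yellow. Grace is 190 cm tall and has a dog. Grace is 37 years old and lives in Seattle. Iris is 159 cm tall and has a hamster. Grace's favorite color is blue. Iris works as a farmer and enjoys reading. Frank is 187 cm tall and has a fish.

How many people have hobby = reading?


Count: 3

3


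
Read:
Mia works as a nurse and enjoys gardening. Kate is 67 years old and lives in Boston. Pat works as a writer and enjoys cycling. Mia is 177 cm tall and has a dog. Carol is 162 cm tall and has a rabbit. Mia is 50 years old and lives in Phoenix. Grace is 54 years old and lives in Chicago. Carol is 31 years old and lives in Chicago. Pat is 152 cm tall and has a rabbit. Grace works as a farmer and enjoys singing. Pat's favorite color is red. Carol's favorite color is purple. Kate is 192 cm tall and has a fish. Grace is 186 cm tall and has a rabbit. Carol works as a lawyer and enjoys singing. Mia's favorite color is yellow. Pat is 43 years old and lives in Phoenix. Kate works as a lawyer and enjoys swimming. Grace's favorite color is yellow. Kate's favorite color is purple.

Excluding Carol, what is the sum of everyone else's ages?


Sum (excluding Carol): 214

214


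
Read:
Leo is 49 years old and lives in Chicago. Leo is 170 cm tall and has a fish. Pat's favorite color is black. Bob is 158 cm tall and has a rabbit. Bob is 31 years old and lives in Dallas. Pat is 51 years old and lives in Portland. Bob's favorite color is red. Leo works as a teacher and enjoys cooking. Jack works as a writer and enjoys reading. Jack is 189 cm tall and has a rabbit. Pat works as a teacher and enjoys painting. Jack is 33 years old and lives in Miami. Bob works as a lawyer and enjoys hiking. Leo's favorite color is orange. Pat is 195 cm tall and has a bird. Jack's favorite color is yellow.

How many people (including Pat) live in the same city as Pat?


Pat lives in Portland. Count = 1

1


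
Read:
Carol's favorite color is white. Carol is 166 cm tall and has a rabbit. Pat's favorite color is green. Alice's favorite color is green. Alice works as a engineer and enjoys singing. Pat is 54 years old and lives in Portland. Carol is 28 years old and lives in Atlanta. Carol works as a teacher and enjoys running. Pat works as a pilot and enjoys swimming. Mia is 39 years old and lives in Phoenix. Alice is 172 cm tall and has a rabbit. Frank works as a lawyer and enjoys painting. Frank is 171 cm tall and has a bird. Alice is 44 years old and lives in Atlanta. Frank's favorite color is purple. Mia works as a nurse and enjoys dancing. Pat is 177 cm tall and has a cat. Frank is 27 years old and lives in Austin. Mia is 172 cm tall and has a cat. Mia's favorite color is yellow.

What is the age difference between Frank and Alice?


|27 - 44| = 17

17


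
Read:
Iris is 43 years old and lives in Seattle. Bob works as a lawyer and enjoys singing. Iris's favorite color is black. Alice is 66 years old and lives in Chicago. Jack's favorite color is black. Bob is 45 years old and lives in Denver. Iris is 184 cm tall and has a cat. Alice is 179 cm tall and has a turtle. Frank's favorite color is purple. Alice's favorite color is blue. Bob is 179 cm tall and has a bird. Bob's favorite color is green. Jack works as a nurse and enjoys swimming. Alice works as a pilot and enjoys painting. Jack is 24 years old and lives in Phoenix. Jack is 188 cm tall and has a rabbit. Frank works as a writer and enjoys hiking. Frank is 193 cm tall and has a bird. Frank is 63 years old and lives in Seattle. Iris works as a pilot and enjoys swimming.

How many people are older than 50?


Filter: 2

2


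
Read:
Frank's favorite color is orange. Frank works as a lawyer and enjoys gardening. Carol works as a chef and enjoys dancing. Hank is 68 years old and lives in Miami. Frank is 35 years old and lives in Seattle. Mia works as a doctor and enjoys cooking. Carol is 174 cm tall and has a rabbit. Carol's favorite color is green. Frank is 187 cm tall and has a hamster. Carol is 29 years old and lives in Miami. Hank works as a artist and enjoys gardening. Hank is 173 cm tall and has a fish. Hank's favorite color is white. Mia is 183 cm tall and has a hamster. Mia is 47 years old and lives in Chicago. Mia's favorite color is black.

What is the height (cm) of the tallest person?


Tallest: Frank at 187 cm

187


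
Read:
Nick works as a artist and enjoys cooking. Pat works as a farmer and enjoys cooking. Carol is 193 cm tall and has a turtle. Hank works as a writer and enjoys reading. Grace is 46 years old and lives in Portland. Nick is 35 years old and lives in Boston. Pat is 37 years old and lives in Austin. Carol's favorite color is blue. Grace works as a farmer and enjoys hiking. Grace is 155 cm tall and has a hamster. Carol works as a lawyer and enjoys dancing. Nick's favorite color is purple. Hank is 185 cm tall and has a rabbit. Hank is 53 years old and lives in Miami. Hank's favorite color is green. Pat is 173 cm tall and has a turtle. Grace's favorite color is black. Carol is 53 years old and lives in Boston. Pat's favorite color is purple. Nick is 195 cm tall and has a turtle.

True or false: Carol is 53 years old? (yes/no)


Carol is actually 53. yes

yes


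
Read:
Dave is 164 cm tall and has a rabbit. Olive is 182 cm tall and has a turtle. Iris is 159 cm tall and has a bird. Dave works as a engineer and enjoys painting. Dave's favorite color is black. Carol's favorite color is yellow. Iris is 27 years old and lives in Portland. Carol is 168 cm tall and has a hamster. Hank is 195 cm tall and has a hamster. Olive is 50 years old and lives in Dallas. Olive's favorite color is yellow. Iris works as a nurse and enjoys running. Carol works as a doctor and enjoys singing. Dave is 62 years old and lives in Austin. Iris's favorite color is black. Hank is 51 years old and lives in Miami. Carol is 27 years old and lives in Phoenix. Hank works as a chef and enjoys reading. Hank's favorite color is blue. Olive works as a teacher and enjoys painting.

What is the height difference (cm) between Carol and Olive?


|168 - 182| = 14

14


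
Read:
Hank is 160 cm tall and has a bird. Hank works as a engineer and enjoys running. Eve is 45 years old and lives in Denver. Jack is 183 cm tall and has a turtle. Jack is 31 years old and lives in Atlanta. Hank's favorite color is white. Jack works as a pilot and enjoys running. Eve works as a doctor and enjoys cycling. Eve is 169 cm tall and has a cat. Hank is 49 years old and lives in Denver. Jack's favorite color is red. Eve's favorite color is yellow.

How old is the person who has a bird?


Person with bird is Hank, age 49

49


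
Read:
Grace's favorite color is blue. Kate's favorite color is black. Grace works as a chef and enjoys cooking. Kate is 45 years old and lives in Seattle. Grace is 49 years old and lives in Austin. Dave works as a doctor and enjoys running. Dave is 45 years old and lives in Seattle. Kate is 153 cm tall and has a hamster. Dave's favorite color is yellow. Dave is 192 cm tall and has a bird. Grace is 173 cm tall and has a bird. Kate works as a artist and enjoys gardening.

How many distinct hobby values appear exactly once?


Unique hobby values: 3

3


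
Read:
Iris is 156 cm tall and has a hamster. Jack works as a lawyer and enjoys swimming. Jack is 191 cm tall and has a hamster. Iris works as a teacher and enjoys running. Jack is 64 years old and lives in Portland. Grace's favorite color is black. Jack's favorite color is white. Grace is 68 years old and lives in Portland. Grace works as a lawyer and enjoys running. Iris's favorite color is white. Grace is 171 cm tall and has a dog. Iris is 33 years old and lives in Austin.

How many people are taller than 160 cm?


Taller than 160: 2

2


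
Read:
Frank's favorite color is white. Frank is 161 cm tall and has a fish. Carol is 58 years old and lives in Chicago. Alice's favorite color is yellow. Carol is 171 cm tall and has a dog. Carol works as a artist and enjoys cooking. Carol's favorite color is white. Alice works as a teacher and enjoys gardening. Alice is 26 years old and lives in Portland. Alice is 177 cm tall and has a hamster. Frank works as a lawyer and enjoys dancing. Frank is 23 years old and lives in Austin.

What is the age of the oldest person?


Oldest: Carol at 58

58


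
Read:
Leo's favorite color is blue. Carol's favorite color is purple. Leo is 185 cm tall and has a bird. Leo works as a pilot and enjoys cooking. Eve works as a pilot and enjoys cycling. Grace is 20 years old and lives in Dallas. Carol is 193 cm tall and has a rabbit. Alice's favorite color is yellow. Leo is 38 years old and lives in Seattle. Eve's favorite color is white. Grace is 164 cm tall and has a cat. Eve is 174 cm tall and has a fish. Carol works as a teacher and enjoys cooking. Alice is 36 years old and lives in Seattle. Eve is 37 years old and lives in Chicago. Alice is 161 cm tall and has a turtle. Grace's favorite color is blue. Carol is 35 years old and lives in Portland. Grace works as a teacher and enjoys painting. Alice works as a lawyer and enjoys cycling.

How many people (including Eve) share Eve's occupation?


Eve is a pilot. Count = 2

2


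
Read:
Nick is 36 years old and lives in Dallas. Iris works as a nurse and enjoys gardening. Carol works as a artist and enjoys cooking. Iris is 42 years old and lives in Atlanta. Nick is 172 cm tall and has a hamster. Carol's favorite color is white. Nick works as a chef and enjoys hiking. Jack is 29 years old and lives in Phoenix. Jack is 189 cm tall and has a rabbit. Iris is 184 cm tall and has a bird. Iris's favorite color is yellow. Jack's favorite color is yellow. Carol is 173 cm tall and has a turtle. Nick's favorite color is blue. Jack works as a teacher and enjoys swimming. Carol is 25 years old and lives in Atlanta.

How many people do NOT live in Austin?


Not in Austin: 4

4


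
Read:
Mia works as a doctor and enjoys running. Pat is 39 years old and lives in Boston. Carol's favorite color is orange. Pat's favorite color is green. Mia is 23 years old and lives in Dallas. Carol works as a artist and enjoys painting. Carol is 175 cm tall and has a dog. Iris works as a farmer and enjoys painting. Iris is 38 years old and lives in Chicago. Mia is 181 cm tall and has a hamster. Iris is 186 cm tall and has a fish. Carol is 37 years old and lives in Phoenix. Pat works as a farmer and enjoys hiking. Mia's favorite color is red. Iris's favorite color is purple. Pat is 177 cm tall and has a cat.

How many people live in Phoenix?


Count in Phoenix: 1

1


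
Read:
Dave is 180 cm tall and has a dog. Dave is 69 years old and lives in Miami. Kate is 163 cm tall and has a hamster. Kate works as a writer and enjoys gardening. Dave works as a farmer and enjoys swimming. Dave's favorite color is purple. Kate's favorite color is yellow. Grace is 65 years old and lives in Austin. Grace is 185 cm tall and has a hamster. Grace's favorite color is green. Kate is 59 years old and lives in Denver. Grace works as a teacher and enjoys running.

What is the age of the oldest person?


Oldest: Dave at 69

69


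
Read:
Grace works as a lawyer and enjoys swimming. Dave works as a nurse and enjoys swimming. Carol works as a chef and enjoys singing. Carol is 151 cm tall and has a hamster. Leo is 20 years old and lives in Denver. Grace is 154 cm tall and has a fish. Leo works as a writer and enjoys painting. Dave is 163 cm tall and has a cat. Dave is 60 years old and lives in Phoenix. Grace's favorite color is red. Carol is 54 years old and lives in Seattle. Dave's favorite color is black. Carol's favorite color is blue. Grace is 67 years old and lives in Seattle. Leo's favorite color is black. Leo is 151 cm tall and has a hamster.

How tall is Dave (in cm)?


Dave is 163 cm tall

163


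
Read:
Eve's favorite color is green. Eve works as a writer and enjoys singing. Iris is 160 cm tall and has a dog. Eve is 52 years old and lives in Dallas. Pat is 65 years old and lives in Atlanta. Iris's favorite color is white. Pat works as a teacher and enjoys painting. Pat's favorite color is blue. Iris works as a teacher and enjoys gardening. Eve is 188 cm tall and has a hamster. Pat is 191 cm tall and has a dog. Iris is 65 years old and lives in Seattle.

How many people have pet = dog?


Count: 2

2


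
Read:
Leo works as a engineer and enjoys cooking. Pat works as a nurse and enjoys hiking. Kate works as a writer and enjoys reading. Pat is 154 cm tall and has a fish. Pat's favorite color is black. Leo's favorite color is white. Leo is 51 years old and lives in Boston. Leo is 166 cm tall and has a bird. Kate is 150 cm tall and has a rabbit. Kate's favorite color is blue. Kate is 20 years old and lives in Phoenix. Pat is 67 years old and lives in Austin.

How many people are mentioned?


People: Leo, Kate, Pat. Count = 3

3


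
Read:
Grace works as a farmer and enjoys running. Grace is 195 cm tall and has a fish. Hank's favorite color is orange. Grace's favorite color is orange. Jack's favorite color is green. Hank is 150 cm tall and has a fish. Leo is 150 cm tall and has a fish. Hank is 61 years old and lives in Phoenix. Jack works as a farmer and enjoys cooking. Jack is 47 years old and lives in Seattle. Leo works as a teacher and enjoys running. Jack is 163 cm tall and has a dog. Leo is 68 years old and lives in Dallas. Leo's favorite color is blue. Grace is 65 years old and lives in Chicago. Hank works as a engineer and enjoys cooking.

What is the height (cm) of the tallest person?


Tallest: Grace at 195 cm

195


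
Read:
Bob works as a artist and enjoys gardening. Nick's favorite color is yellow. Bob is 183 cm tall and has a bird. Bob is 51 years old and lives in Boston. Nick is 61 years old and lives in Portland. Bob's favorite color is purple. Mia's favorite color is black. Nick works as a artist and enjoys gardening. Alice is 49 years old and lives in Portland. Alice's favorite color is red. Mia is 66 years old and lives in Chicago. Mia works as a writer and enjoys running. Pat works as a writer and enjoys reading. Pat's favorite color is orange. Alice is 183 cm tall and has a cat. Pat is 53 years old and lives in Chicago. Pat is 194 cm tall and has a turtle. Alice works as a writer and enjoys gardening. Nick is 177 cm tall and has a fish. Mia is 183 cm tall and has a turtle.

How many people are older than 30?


Filter: 5

5


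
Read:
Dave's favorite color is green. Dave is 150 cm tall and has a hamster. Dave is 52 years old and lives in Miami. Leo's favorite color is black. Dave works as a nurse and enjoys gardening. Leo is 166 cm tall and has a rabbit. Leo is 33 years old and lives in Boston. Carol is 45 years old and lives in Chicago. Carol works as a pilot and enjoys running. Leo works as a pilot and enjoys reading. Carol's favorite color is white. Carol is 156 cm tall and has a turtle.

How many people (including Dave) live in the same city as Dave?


Dave lives in Miami. Count = 1

1


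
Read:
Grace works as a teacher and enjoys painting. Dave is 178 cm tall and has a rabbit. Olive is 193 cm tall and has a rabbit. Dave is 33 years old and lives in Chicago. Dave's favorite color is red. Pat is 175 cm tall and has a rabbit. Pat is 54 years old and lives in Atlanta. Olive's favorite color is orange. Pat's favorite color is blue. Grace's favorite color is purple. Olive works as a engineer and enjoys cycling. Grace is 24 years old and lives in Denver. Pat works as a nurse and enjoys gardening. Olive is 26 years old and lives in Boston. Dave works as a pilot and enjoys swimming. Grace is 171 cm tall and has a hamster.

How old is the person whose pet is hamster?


Person with pet=hamster is Grace, age 24

24


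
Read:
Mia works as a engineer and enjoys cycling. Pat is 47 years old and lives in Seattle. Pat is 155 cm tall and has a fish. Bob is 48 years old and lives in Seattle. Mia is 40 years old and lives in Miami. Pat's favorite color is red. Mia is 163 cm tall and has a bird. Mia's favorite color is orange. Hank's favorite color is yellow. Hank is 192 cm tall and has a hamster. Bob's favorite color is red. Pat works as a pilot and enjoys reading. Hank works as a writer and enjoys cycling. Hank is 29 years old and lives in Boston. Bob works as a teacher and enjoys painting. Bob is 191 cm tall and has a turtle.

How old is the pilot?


The pilot is Pat, age 47

47


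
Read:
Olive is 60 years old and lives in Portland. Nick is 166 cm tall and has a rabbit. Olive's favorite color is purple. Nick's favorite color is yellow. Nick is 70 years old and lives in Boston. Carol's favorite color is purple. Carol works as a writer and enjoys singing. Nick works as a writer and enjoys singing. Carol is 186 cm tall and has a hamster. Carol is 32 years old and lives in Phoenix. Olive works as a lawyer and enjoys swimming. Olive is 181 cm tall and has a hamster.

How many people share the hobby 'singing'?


Count: 2

2


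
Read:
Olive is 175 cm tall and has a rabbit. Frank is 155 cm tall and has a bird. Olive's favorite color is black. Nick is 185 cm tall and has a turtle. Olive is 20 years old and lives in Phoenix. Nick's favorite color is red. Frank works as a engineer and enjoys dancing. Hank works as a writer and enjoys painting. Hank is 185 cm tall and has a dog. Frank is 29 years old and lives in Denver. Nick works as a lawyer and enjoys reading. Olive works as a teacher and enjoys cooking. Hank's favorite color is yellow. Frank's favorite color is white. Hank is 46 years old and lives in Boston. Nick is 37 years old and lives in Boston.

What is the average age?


Sum=132, n=4, avg=33

33


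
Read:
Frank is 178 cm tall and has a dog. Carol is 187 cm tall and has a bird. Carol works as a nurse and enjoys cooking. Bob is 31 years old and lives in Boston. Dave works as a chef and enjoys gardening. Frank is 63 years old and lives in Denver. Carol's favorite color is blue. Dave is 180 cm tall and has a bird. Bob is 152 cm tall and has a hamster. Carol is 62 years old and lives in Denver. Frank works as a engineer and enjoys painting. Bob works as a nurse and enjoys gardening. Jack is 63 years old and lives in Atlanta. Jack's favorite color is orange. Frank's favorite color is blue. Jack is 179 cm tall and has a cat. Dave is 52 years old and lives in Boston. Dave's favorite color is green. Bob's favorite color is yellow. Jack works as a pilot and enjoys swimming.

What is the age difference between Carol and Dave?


|62 - 52| = 10

10


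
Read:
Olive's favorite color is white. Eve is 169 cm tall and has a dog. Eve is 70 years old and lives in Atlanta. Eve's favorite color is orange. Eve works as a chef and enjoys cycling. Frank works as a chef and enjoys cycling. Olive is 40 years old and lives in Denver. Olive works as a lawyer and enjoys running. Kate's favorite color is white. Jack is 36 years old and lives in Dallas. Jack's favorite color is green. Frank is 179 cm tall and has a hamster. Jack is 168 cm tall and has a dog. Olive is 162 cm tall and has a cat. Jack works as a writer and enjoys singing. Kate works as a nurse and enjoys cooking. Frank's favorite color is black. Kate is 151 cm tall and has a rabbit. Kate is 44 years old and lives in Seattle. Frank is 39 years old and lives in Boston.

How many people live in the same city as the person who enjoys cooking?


Person with hobby cooking is Kate, city Seattle. Count = 1

1


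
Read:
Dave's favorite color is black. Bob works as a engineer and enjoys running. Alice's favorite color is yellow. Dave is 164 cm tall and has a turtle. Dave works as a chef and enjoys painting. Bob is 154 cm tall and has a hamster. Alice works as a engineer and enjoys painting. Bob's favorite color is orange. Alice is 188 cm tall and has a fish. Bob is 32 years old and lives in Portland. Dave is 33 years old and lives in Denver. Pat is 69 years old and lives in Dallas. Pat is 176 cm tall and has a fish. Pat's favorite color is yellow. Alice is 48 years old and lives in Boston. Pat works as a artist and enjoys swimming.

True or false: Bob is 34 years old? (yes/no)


Bob is actually 32. no

no


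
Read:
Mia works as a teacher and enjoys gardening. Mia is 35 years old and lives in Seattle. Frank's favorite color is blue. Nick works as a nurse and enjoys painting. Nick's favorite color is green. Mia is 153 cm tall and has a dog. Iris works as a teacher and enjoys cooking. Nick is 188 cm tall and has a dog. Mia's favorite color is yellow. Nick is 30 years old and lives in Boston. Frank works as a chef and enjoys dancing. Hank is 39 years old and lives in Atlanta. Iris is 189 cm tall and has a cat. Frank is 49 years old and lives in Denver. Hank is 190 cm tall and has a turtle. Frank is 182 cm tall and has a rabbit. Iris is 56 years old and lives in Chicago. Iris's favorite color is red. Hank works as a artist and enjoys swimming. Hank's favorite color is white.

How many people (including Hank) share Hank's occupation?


Hank is a artist. Count = 1

1


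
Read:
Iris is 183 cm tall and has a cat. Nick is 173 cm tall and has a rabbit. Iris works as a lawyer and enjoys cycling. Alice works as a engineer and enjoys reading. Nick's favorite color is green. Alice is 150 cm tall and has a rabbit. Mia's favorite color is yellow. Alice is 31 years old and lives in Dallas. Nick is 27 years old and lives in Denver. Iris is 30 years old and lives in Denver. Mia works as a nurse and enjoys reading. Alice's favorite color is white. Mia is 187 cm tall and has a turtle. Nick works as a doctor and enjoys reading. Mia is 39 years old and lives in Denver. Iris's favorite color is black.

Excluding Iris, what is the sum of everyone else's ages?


Sum (excluding Iris): 97

97


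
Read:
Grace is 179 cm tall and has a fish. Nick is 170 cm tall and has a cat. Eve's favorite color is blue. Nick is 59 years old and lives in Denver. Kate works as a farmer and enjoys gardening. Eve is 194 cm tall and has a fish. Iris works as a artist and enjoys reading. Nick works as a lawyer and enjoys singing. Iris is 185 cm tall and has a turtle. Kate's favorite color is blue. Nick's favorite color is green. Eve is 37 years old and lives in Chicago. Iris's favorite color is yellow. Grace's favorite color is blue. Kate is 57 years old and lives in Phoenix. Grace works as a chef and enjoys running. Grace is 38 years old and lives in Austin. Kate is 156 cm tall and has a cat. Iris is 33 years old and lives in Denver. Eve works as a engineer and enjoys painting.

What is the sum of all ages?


38+57+59+37+33 = 224

224


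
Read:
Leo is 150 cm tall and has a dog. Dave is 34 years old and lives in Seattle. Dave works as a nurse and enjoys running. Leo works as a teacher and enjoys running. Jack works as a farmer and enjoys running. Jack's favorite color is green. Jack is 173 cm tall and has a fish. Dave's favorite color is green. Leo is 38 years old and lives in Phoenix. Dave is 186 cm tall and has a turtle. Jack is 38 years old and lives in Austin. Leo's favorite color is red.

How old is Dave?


Dave is 34 years old

34


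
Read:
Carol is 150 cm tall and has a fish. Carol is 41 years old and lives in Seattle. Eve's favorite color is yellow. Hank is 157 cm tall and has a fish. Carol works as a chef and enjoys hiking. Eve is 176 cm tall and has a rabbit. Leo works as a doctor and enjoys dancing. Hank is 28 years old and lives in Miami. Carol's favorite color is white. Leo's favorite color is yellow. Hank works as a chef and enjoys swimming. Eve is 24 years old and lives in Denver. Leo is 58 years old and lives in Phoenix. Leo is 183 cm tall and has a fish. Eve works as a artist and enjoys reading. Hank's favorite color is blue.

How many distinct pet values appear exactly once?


Unique pet values: 1

1


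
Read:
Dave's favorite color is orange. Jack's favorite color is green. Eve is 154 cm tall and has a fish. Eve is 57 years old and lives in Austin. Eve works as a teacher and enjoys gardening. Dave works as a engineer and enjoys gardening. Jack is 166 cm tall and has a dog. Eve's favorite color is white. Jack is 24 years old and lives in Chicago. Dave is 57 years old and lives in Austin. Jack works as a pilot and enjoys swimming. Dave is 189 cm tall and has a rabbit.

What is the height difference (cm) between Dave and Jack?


|189 - 166| = 23

23


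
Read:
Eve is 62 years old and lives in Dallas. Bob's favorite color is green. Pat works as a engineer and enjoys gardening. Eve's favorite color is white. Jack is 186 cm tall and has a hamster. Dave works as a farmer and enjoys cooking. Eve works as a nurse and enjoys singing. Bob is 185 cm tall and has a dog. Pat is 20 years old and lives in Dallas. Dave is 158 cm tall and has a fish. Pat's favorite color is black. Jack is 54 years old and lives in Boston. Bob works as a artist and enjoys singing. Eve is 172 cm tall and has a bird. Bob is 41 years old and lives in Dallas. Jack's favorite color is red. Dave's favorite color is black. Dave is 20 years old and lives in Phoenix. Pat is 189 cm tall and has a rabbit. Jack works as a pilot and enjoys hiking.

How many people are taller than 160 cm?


Taller than 160: 4

4


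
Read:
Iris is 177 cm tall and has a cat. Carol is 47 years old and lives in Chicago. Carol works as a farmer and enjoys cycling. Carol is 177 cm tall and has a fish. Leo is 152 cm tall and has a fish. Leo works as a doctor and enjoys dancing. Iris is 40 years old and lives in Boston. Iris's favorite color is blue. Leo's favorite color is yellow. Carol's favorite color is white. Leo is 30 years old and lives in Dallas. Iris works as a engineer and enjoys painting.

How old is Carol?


Carol is 47 years old

47


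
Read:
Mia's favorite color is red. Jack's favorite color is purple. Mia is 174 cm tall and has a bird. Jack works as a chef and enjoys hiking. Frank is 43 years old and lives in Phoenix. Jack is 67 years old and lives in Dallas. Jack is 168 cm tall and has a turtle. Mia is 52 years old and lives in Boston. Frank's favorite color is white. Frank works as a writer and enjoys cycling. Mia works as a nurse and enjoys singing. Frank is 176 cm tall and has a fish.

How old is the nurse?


The nurse is Mia, age 52

52


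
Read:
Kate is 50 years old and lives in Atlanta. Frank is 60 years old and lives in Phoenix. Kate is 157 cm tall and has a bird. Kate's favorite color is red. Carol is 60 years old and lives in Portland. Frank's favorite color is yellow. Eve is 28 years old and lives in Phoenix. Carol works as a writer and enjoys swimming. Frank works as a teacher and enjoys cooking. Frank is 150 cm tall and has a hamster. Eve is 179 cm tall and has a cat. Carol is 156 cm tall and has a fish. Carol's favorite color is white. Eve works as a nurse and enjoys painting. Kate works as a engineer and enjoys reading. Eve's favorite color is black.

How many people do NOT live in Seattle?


Not in Seattle: 4

4


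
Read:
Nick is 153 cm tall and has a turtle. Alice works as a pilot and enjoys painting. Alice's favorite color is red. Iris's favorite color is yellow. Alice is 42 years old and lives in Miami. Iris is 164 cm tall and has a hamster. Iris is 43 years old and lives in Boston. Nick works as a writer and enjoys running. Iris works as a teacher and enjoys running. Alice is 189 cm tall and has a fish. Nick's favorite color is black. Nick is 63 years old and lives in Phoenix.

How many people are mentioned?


People: Iris, Alice, Nick. Count = 3

3


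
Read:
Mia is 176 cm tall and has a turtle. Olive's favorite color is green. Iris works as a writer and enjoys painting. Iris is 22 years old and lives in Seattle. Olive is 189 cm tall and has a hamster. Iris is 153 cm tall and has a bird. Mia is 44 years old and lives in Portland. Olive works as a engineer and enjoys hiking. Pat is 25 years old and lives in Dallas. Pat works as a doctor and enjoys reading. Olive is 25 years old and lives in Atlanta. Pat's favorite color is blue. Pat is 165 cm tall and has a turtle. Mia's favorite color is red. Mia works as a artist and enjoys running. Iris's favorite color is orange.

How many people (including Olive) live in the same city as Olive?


Olive lives in Atlanta. Count = 1

1


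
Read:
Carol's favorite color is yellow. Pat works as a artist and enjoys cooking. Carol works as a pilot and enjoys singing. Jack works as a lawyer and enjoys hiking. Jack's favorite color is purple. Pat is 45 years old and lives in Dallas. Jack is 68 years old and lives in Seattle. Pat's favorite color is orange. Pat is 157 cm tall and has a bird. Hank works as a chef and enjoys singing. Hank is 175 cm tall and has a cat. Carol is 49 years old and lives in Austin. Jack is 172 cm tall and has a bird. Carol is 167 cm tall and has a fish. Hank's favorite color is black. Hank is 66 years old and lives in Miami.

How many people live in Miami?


Count in Miami: 1

1


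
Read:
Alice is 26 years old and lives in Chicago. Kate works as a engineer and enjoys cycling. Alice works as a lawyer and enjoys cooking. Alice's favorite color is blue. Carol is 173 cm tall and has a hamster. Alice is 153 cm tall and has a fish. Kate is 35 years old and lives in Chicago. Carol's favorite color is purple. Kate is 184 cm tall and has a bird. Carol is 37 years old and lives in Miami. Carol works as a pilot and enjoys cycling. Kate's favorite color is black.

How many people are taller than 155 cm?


Taller than 155: 2

2


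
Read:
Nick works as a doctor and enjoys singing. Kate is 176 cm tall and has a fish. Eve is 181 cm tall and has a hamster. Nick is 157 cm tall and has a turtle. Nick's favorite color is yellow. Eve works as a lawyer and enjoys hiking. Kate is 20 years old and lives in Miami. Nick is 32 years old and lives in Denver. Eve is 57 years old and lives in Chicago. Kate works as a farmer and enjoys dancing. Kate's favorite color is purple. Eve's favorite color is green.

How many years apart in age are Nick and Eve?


32 vs 57, diff = 25

25


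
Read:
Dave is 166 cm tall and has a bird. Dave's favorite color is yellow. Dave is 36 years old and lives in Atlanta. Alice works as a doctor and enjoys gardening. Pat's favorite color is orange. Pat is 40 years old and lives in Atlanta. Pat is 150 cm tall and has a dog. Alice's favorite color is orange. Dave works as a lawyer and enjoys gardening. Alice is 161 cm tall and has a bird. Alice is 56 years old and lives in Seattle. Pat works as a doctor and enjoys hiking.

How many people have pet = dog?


Count: 1

1


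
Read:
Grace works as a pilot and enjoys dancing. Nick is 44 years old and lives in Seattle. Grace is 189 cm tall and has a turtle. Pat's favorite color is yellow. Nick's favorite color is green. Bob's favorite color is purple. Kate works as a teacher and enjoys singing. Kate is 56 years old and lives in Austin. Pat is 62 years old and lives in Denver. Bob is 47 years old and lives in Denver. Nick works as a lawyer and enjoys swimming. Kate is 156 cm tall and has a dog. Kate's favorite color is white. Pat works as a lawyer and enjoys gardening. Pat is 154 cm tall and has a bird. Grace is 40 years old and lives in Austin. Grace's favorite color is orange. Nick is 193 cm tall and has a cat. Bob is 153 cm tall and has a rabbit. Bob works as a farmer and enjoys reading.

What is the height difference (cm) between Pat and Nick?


|154 - 193| = 39

39


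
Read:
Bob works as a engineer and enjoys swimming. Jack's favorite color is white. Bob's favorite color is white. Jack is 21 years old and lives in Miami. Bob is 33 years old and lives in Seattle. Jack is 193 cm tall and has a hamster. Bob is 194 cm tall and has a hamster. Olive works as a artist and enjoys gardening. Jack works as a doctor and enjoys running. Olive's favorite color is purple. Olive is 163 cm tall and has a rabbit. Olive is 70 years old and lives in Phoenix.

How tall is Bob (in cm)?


Bob is 194 cm tall

194


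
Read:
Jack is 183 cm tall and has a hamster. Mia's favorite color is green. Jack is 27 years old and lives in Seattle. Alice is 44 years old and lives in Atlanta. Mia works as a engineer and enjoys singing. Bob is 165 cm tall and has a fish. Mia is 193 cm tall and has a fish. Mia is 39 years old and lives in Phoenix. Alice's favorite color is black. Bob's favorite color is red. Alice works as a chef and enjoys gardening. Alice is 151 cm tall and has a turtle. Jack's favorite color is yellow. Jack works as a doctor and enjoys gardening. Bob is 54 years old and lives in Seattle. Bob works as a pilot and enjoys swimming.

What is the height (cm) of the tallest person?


Tallest: Mia at 193 cm

193


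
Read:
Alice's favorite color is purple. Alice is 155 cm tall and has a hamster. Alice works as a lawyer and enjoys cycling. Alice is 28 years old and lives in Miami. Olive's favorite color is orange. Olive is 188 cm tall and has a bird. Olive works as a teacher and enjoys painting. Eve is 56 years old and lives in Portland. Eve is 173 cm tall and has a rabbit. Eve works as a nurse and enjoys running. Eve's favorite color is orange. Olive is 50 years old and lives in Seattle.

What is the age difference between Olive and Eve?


|50 - 56| = 6

6


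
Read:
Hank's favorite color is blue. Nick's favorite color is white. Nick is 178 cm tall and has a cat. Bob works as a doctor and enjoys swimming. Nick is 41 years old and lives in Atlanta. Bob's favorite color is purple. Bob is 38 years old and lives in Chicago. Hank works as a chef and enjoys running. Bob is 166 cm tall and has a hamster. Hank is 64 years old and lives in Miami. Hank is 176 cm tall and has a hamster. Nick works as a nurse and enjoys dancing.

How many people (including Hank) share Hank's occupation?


Hank is a chef. Count = 1

1


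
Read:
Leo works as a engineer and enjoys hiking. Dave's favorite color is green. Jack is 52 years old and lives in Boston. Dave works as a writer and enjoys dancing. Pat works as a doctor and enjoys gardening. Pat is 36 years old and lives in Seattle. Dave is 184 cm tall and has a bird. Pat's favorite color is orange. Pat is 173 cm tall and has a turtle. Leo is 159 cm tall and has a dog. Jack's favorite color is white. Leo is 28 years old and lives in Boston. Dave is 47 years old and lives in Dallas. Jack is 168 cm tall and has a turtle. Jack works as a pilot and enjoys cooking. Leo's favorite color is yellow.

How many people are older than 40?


Filter: 2

2
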